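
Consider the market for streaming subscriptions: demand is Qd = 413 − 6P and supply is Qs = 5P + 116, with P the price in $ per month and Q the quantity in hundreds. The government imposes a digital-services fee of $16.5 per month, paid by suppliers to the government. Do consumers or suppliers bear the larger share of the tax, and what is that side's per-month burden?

Suppliers bear the larger share: $9 per month.

Without the tax, 413 − 6P = 5P + 116 gives 11P = 297, so P* = $27 and Q* = 251.
With the tax collected from suppliers, supply shifts: Qs = 5(P − 16.5) + 116.
New equilibrium: consumers pay $34.5, suppliers receive $18, Q = 206. (Wedge: Pb − Ps = 16.5.)
Per-month burden: consumers $7.5, suppliers $9.
Suppliers take the larger share because supply is less price-elastic here (demand slope 6 vs supply slope 5).
The less price-elastic side of the market bears the larger share of a per-unit tax.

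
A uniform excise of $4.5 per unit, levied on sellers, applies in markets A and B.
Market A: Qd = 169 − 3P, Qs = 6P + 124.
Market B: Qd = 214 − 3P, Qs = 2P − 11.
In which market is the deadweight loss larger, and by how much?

Market A: pre-tax P* = $5, Q* = 154; post-tax Q = 145; deadweight loss = $20.25.
Market B: pre-tax P* = $45, Q* = 79; post-tax Q = 73.6; deadweight loss = $12.15.
Difference: $20.25 vs $12.15 → market A is larger by $8.1.

Market A, by $8.1.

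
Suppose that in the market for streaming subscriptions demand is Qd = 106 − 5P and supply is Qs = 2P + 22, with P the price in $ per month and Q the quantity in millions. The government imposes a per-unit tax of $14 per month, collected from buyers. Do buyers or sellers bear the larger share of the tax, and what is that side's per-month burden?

Sellers bear the larger share: $10 per month.

Before the tax: set 106 − 5P = 2P + 22 → P* = $12, Q* = 46.
With the tax collected from buyers, demand (in seller-price terms) shifts: Qd = 106 − 5(P + 14).
New equilibrium: buyers pay $16, sellers receive $2, Q = 26. (Wedge: Pb − Ps = 14.)
Per-month burden: buyers $4, sellers $10.
Sellers take the larger share because supply is less price-elastic here (demand slope 5 vs supply slope 2).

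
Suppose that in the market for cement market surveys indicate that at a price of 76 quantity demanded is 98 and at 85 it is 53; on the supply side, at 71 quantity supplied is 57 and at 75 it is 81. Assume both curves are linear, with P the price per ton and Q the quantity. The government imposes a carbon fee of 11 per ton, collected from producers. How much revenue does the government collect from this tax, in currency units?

Demand slope: (53 − 98)/(85 − 76) = -5, so Qd = 478 − 5P.
Supply slope: (81 − 57)/(75 − 71) = 6, so Qs = 6P − 369.
Without the tax, 478 − 5P = 6P − 369 gives 11P = 847, so P* = 77 and Q* = 93.
With the tax collected from producers, supply shifts: Qs = 6(P − 11) − 369.
Solving gives Q = 63 with consumers paying 83 and producers receiving 72 (the 11 wedge).
Revenue = t · Q = 11 · 63 = 693.

Tax revenue = 693.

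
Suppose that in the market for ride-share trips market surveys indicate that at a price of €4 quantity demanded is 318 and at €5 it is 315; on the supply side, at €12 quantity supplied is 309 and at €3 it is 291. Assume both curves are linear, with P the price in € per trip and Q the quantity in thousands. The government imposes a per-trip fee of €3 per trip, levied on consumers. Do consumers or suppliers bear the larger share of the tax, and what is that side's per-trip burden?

Demand slope: (315 − 318)/(5 − 4) = -3, so Qd = 330 − 3P.
Supply slope: (291 − 309)/(3 − 12) = 2, so Qs = 2P + 285.
Before the tax: set 330 − 3P = 2P + 285 → P* = €9, Q* = 303.
With the tax collected from consumers, demand (in seller-price terms) shifts: Qd = 330 − 3(P + 3).
Solving gives Q = 299.4 with consumers paying €10.2 and suppliers receiving €7.2 (the €3 wedge).
Per-trip burden: consumers €1.2, suppliers €1.8.
Suppliers take the larger share because supply is less price-elastic here (demand slope 3 vs supply slope 2).

Suppliers bear the larger share: €1.8 per trip.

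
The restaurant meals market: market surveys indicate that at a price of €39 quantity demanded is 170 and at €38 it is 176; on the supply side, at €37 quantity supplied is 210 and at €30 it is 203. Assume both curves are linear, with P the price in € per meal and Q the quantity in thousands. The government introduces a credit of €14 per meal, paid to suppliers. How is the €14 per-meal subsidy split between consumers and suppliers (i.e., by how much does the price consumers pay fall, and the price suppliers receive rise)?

Consumers gain €2 per meal; suppliers gain €12 per meal.

Demand slope: (176 − 170)/(38 − 39) = -6, so Qd = 404 − 6P.
Supply slope: (203 − 210)/(30 − 37) = 1, so Qs = P + 173.
Without the subsidy, 404 − 6P = P + 173 gives 7P = 231, so P* = €33 and Q* = 206.
With a per-unit subsidy paid to suppliers, each receives P + 14 per unit sold, so supply becomes Qs = (P + 14) + 173.
Solving gives Q = 218 with consumers paying €31 and suppliers receiving €45 (the €14 wedge).
Gain to consumers: €2; to suppliers: €12. (They sum to €14.)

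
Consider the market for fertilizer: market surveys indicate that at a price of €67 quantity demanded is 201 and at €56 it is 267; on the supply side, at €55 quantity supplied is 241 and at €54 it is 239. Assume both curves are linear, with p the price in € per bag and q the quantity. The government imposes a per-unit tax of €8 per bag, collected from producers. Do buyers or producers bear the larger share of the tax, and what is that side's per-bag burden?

Demand slope: (267 − 201)/(56 − 67) = -6, so qd = 603 − 6p.
Supply slope: (239 − 241)/(54 − 55) = 2, so qs = 2p + 131.
Without the tax, 603 − 6p = 2p + 131 gives 8p = 472, so p* = €59 and q* = 249.
With the tax collected from producers, supply shifts: qs = 2(p − 8) + 131.
New equilibrium: buyers pay €61, producers receive €53, q = 237. (Wedge: pb − ps = 8.)
Per-bag burden: buyers €2, producers €6.
Producers take the larger share because supply is less price-elastic here (demand slope 6 vs supply slope 2).

Producers bear the larger share: €6 per bag.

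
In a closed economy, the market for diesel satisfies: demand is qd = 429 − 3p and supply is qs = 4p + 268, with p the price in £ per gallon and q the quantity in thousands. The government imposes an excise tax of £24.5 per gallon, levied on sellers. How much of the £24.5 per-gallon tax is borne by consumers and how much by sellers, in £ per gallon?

Without the tax, 429 − 3p = 4p + 268 gives 7p = 161, so p* = £23 and q* = 360.
With the tax collected from sellers, supply shifts: qs = 4(p − 24.5) + 268.
Solving gives q = 318 with consumers paying £37 and sellers receiving £12.5 (the £24.5 wedge).
Burden on consumers: £14; on sellers: £10.5. (They sum to £24.5.)

Consumers bear £14 per gallon; sellers bear £10.5 per gallon.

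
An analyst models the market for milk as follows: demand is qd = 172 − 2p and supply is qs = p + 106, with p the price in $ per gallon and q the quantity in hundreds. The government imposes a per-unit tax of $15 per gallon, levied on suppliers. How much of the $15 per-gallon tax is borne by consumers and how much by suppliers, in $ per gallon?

Without the tax, 172 − 2p = p + 106 gives 3p = 66, so p* = $22 and q* = 128.
With the tax collected from suppliers, supply shifts: qs = (p − 15) + 106.
New equilibrium: consumers pay $27, suppliers receive $12, q = 118. (Wedge: pb − ps = 15.)
Burden on consumers: $5; on suppliers: $10. (They sum to $15.)

Consumers bear $5 per gallon; suppliers bear $10 per gallon.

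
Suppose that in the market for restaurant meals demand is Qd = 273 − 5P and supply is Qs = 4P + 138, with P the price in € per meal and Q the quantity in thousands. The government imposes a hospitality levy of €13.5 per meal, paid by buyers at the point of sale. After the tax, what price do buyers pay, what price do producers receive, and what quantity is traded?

Buyers pay €21; producers receive €7.5; quantity = 168.

Before the tax: set 273 − 5P = 4P + 138 → P* = €15, Q* = 198.
With the tax collected from buyers, demand (in seller-price terms) shifts: Qd = 273 − 5(P + 13.5).
Solving gives Q = 168 with buyers paying €21 and producers receiving €7.5 (the €13.5 wedge).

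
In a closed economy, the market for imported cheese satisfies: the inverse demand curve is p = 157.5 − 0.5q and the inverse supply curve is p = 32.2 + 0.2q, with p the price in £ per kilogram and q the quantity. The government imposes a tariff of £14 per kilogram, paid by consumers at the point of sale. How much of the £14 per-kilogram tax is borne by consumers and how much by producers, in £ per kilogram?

Inverting to q(p) form: qd = 315 − 2p; qs = 5p − 161.
Before the tax: set 315 − 2p = 5p − 161 → p* = £68, q* = 179.
With the tax collected from consumers, demand (in seller-price terms) shifts: qd = 315 − 2(p + 14).
Solving gives q = 159 with consumers paying £78 and producers receiving £64 (the £14 wedge).
Burden on consumers: £10; on producers: £4. (They sum to £14.)
The less price-elastic side of the market bears the larger share of a per-unit tax.

Consumers bear £10 per kilogram; producers bear £4 per kilogram.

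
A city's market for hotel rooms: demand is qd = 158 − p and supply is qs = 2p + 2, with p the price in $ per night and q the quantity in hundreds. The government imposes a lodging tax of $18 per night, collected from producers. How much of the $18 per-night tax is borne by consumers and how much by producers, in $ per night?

Consumers bear $12 per night; producers bear $6 per night.

Before the tax: set 158 − p = 2p + 2 → p* = $52, q* = 106.
With the tax collected from producers, supply shifts: qs = 2(p − 18) + 2.
New equilibrium: consumers pay $64, producers receive $46, q = 94. (Wedge: pb − ps = 18.)
Burden on consumers: $12; on producers: $6. (They sum to $18.)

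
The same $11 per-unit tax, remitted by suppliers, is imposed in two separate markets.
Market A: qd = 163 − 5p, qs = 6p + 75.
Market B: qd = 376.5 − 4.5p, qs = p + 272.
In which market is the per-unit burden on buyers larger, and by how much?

Market A, by $4.

Market A: pre-tax p* = $8, q* = 123; post-tax q = 93; per-unit burden on buyers = $6.
Market B: pre-tax p* = $19, q* = 291; post-tax q = 282; per-unit burden on buyers = $2.
Difference: $6 vs $2 → market A is larger by $4.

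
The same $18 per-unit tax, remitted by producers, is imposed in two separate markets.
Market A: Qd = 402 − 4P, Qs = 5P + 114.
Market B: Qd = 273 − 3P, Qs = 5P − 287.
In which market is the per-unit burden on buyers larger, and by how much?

Market B, by $1.25.

Market A: pre-tax P* = $32, Q* = 274; post-tax Q = 234; per-unit burden on buyers = $10.
Market B: pre-tax P* = $70, Q* = 63; post-tax Q = 29.25; per-unit burden on buyers = $11.25.
Difference: $10 vs $11.25 → market B is larger by $1.25.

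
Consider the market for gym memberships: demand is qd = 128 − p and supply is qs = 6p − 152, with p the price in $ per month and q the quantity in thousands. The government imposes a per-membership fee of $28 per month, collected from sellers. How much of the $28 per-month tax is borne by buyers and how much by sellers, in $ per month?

Buyers bear $24 per month; sellers bear $4 per month.

Without the tax, 128 − p = 6p − 152 gives 7p = 280, so p* = $40 and q* = 88.
With the tax collected from sellers, supply shifts: qs = 6(p − 28) − 152.
New equilibrium: buyers pay $64, sellers receive $36, q = 64. (Wedge: pb − ps = 28.)
Burden on buyers: $24; on sellers: $4. (They sum to $28.)
The less price-elastic side of the market bears the larger share of a per-unit tax.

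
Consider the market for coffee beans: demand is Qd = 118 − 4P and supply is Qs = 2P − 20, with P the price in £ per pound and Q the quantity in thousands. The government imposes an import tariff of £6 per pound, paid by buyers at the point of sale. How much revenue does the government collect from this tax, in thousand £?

Tax revenue = £108 thousand.

Without the tax, 118 − 4P = 2P − 20 gives 6P = 138, so P* = £23 and Q* = 26.
With the tax collected from buyers, demand (in seller-price terms) shifts: Qd = 118 − 4(P + 6).
New equilibrium: buyers pay £25, producers receive £19, Q = 18. (Wedge: Pb − Ps = 6.)
Revenue = t · Q = 6 · 18 = £108.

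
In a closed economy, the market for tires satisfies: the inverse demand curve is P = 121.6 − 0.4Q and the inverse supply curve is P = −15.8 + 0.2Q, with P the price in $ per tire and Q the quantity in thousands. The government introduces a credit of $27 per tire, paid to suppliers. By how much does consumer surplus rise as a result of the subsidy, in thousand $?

Consumer surplus rises by $4527 thousand.

Inverting to Q(P) form: Qd = 304 − 2.5P; Qs = 5P + 79.
Without the subsidy, 304 − 2.5P = 5P + 79 gives 7.5P = 225, so P* = $30 and Q* = 229.
With a per-unit subsidy paid to suppliers, each receives P + 27 per unit sold, so supply becomes Qs = 5(P + 27) + 79.
Solving gives Q = 274 with consumers paying $12 and suppliers receiving $39 (the $27 wedge).
ΔCS is the trapezoid between Q = 274 and Q = 229 of height $18: ½ · (229 + 274) · 18 = $4527.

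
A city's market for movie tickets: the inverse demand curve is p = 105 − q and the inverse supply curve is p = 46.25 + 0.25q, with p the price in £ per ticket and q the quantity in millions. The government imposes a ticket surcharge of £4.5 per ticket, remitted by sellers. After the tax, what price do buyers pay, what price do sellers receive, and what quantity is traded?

Buyers pay £61.6; sellers receive £57.1; quantity = 43.4.

Rewrite in direct form: qd = 105 − p and qs = 4p − 185.
Before the tax: set 105 − p = 4p − 185 → p* = £58, q* = 47.
With the tax collected from sellers, supply shifts: qs = 4(p − 4.5) − 185.
Solving gives q = 43.4 with buyers paying £61.6 and sellers receiving £57.1 (the £4.5 wedge).
The less price-elastic side of the market bears the larger share of a per-unit tax.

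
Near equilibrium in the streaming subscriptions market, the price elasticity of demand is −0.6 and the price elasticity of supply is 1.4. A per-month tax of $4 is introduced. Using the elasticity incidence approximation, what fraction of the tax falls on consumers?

Incidence ratio: consumers' share ≈ εs / (εs + |εd|) = 1.4 / (1.4 + 0.6) = 0.7.
Supply is the more elastic side, so consumers bear the larger share.

Consumers' share ≈ 0.7.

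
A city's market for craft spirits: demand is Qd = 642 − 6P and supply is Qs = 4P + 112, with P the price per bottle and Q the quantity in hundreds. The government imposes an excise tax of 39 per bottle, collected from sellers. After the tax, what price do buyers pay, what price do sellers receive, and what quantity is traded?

Before the tax: set 642 − 6P = 4P + 112 → P* = 53, Q* = 324.
With the tax collected from sellers, supply shifts: Qs = 4(P − 39) + 112.
Solving gives Q = 230.4 with buyers paying 68.6 and sellers receiving 29.6 (the 39 wedge).
The less price-elastic side of the market bears the larger share of a per-unit tax.

Buyers pay 68.6; sellers receive 29.6; quantity = 230.4.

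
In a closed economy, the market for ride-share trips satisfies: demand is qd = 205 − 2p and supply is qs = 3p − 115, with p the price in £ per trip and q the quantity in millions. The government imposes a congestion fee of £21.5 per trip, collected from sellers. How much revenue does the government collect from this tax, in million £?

Tax revenue = £1100.8 million.

Before the tax: set 205 − 2p = 3p − 115 → p* = £64, q* = 77.
With the tax collected from sellers, supply shifts: qs = 3(p − 21.5) − 115.
New equilibrium: buyers pay £76.9, sellers receive £55.4, q = 51.2. (Wedge: pb − ps = 21.5.)
Revenue = t · Q = 21.5 · 51.2 = £1100.8.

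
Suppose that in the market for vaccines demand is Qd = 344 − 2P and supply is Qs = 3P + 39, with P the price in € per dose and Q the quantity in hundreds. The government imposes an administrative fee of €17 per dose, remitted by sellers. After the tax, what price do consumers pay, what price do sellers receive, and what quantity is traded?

Consumers pay €71.2; sellers receive €54.2; quantity = 201.6.

Without the tax, 344 − 2P = 3P + 39 gives 5P = 305, so P* = €61 and Q* = 222.
With the tax collected from sellers, supply shifts: Qs = 3(P − 17) + 39.
Solving gives Q = 201.6 with consumers paying €71.2 and sellers receiving €54.2 (the €17 wedge).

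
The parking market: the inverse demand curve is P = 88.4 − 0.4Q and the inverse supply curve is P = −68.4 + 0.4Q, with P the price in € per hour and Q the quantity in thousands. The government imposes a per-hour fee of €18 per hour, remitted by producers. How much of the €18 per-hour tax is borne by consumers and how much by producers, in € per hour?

Consumers bear €9 per hour; producers bear €9 per hour.

Rewrite in direct form: Qd = 221 − 2.5P and Qs = 2.5P + 171.
Without the tax, 221 − 2.5P = 2.5P + 171 gives 5P = 50, so P* = €10 and Q* = 196.
With the tax collected from producers, supply shifts: Qs = 2.5(P − 18) + 171.
New equilibrium: consumers pay €19, producers receive €1, Q = 173.5. (Wedge: Pb − Ps = 18.)
Burden on consumers: €9; on producers: €9. (They sum to €18.)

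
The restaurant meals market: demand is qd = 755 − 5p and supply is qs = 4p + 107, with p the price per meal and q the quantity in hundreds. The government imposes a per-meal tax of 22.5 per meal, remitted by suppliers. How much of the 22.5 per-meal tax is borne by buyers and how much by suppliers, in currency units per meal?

Buyers bear 10 per meal; suppliers bear 12.5 per meal.

Without the tax, 755 − 5p = 4p + 107 gives 9p = 648, so p* = 72 and q* = 395.
With the tax collected from suppliers, supply shifts: qs = 4(p − 22.5) + 107.
Solving gives q = 345 with buyers paying 82 and suppliers receiving 59.5 (the 22.5 wedge).
Burden on buyers: 10; on suppliers: 12.5. (They sum to 22.5.)
The less price-elastic side of the market bears the larger share of a per-unit tax.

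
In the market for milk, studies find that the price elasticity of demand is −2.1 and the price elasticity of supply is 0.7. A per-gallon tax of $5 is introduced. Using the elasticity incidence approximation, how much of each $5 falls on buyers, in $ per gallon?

Buyers bear ≈ $1.25 per gallon.

Incidence ratio: buyers' share ≈ εs / (εs + |εd|) = 0.7 / (0.7 + 2.1) = 0.25.
So buyers bear ≈ 0.25 × $5 = $1.25; suppliers bear $3.75.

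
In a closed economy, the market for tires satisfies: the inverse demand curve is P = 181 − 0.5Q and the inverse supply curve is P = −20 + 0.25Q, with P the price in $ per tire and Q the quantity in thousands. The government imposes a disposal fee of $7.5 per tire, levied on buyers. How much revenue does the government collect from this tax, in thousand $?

Rewrite in direct form: Qd = 362 − 2P and Qs = 4P + 80.
Before the tax: set 362 − 2P = 4P + 80 → P* = $47, Q* = 268.
With the tax collected from buyers, demand (in seller-price terms) shifts: Qd = 362 − 2(P + 7.5).
Solving gives Q = 258 with buyers paying $52 and suppliers receiving $44.5 (the $7.5 wedge).
Revenue = t · Q = 7.5 · 258 = $1935.

Tax revenue = $1935 thousand.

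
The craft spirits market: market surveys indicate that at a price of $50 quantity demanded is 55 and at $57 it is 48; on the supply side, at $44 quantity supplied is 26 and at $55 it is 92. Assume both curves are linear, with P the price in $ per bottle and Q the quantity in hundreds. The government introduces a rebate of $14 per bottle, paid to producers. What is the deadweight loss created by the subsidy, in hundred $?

Deadweight loss = $84 hundred.

Demand slope: (48 − 55)/(57 − 50) = -1, so Qd = 105 − P.
Supply slope: (92 − 26)/(55 − 44) = 6, so Qs = 6P − 238.
Before the subsidy: set 105 − P = 6P − 238 → P* = $49, Q* = 56.
With a per-unit subsidy paid to producers, each receives P + 14 per unit sold, so supply becomes Qs = 6(P + 14) − 238.
New equilibrium: consumers pay $37, producers receive $51, Q = 68. (Wedge: Pb − Ps = −14.)
Quantity rises by |ΔQ| = |56 − 68| = 12.
DWL = ½ · t · |ΔQ| = ½ · 14 · 12 = $84.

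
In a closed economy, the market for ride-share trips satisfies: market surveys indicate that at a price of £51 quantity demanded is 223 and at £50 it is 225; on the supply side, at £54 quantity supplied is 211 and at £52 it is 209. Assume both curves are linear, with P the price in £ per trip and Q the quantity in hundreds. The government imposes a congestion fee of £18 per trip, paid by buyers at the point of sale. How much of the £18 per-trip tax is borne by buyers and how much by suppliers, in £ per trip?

Demand slope: (225 − 223)/(50 − 51) = -2, so Qd = 325 − 2P.
Supply slope: (209 − 211)/(52 − 54) = 1, so Qs = P + 157.
Before the tax: set 325 − 2P = P + 157 → P* = £56, Q* = 213.
With the tax collected from buyers, demand (in seller-price terms) shifts: Qd = 325 − 2(P + 18).
New equilibrium: buyers pay £62, suppliers receive £44, Q = 201. (Wedge: Pb − Ps = 18.)
Burden on buyers: £6; on suppliers: £12. (They sum to £18.)

Buyers bear £6 per trip; suppliers bear £12 per trip.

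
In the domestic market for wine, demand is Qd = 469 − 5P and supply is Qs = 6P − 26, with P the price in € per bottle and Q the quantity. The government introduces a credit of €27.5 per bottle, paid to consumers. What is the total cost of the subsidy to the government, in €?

Government outlay = €8772.5.

Without the subsidy, 469 − 5P = 6P − 26 gives 11P = 495, so P* = €45 and Q* = 244.
With a per-unit subsidy paid to consumers, each effectively pays P − 27.5, so demand becomes Qd = 469 − 5(P − 27.5).
New equilibrium: consumers pay €30, suppliers receive €57.5, Q = 319. (Wedge: Pb − Ps = −27.5.)
Outlay = t · Q = 27.5 · 319 = €8772.5.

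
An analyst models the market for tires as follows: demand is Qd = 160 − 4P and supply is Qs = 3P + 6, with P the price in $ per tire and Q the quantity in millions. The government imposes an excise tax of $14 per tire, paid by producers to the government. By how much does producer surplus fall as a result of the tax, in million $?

Before the tax: set 160 − 4P = 3P + 6 → P* = $22, Q* = 72.
With the tax collected from producers, supply shifts: Qs = 3(P − 14) + 6.
New equilibrium: buyers pay $28, producers receive $14, Q = 48. (Wedge: Pb − Ps = 14.)
ΔPS is the trapezoid between Q = 48 and Q = 72 of height $8: ½ · (72 + 48) · 8 = $480.

Producer surplus falls by $480 million.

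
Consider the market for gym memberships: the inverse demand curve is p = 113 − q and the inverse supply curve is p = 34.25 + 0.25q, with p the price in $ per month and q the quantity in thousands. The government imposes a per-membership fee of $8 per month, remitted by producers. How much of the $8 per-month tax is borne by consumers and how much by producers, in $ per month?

Rewrite in direct form: qd = 113 − p and qs = 4p − 137.
Without the tax, 113 − p = 4p − 137 gives 5p = 250, so p* = $50 and q* = 63.
With the tax collected from producers, supply shifts: qs = 4(p − 8) − 137.
New equilibrium: consumers pay $56.4, producers receive $48.4, q = 56.6. (Wedge: pb − ps = 8.)
Burden on consumers: $6.4; on producers: $1.6. (They sum to $8.)
The less price-elastic side of the market bears the larger share of a per-unit tax.

Consumers bear $6.4 per month; producers bear $1.6 per month.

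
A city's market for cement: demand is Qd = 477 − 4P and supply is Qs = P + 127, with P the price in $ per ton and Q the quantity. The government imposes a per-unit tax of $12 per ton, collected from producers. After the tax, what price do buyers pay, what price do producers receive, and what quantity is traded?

Before the tax: set 477 − 4P = P + 127 → P* = $70, Q* = 197.
With the tax collected from producers, supply shifts: Qs = (P − 12) + 127.
New equilibrium: buyers pay $72.4, producers receive $60.4, Q = 187.4. (Wedge: Pb − Ps = 12.)

Buyers pay $72.4; producers receive $60.4; quantity = 187.4.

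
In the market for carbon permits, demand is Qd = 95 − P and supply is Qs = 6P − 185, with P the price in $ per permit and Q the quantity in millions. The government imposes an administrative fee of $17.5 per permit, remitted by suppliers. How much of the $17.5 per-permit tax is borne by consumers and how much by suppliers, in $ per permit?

Consumers bear $15 per permit; suppliers bear $2.5 per permit.

Before the tax: set 95 − P = 6P − 185 → P* = $40, Q* = 55.
With the tax collected from suppliers, supply shifts: Qs = 6(P − 17.5) − 185.
New equilibrium: consumers pay $55, suppliers receive $37.5, Q = 40. (Wedge: Pb − Ps = 17.5.)
Burden on consumers: $15; on suppliers: $2.5. (They sum to $17.5.)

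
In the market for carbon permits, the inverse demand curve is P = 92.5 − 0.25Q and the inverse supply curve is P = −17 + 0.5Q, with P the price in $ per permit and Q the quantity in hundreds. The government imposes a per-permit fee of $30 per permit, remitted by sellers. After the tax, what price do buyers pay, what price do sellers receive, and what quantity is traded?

Buyers pay $66; sellers receive $36; quantity = 106.

Rewrite in direct form: Qd = 370 − 4P and Qs = 2P + 34.
Before the tax: set 370 − 4P = 2P + 34 → P* = $56, Q* = 146.
With the tax collected from sellers, supply shifts: Qs = 2(P − 30) + 34.
New equilibrium: buyers pay $66, sellers receive $36, Q = 106. (Wedge: Pb − Ps = 30.)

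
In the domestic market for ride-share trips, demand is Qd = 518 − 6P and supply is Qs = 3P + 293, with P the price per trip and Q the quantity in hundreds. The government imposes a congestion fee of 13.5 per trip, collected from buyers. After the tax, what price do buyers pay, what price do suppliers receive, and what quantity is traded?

Buyers pay 29.5; suppliers receive 16; quantity = 341.

Before the tax: set 518 − 6P = 3P + 293 → P* = 25, Q* = 368.
With the tax collected from buyers, demand (in seller-price terms) shifts: Qd = 518 − 6(P + 13.5).
New equilibrium: buyers pay 29.5, suppliers receive 16, Q = 341. (Wedge: Pb − Ps = 13.5.)
The less price-elastic side of the market bears the larger share of a per-unit tax.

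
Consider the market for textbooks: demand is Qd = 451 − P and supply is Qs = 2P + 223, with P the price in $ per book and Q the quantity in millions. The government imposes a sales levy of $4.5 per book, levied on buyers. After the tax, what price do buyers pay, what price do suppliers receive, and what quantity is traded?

Without the tax, 451 − P = 2P + 223 gives 3P = 228, so P* = $76 and Q* = 375.
With the tax collected from buyers, demand (in seller-price terms) shifts: Qd = 451 − (P + 4.5).
New equilibrium: buyers pay $79, suppliers receive $74.5, Q = 372. (Wedge: Pb − Ps = 4.5.)
The less price-elastic side of the market bears the larger share of a per-unit tax.

Buyers pay $79; suppliers receive $74.5; quantity = 372.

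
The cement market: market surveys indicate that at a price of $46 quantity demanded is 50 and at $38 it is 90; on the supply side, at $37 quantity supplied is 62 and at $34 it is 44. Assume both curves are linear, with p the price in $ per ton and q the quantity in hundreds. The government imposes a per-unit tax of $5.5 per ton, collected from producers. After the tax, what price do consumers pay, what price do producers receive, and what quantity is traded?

Demand slope: (90 − 50)/(38 − 46) = -5, so qd = 280 − 5p.
Supply slope: (44 − 62)/(34 − 37) = 6, so qs = 6p − 160.
Before the tax: set 280 − 5p = 6p − 160 → p* = $40, q* = 80.
With the tax collected from producers, supply shifts: qs = 6(p − 5.5) − 160.
New equilibrium: consumers pay $43, producers receive $37.5, q = 65. (Wedge: pb − ps = 5.5.)

Consumers pay $43; producers receive $37.5; quantity = 65.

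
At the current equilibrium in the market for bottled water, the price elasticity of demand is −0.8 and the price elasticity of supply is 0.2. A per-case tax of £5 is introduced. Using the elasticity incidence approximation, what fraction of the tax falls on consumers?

Incidence ratio: consumers' share ≈ εs / (εs + |εd|) = 0.2 / (0.2 + 0.8) = 0.2.
Supply is the less elastic side, so consumers bear the smaller share.

Consumers' share ≈ 0.2.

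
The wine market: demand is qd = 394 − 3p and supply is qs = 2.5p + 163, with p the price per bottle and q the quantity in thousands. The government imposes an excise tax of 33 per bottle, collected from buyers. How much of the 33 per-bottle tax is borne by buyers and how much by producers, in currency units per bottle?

Before the tax: set 394 − 3p = 2.5p + 163 → p* = 42, q* = 268.
With the tax collected from buyers, demand (in seller-price terms) shifts: qd = 394 − 3(p + 33).
New equilibrium: buyers pay 57, producers receive 24, q = 223. (Wedge: pb − ps = 33.)
Burden on buyers: 15; on producers: 18. (They sum to 33.)

Buyers bear 15 per bottle; producers bear 18 per bottle.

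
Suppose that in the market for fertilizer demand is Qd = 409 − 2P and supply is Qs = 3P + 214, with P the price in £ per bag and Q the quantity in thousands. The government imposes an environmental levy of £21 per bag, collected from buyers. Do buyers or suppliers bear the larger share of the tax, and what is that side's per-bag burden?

Buyers bear the larger share: £12.6 per bag.

Before the tax: set 409 − 2P = 3P + 214 → P* = £39, Q* = 331.
With the tax collected from buyers, demand (in seller-price terms) shifts: Qd = 409 − 2(P + 21).
New equilibrium: buyers pay £51.6, suppliers receive £30.6, Q = 305.8. (Wedge: Pb − Ps = 21.)
Per-bag burden: buyers £12.6, suppliers £8.4.
Buyers take the larger share because demand is less price-elastic here (demand slope 2 vs supply slope 3).
The less price-elastic side of the market bears the larger share of a per-unit tax.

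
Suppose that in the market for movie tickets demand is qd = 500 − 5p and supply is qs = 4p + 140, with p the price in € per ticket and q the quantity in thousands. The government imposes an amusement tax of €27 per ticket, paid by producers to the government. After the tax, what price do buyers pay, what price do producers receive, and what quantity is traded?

Before the tax: set 500 − 5p = 4p + 140 → p* = €40, q* = 300.
With the tax collected from producers, supply shifts: qs = 4(p − 27) + 140.
New equilibrium: buyers pay €52, producers receive €25, q = 240. (Wedge: pb − ps = 27.)
The less price-elastic side of the market bears the larger share of a per-unit tax.

Buyers pay €52; producers receive €25; quantity = 240.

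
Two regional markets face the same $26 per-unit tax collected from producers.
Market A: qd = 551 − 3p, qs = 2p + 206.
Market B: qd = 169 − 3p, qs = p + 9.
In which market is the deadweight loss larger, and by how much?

Market A, by $152.1.

Market A: pre-tax p* = $69, q* = 344; post-tax q = 312.8; deadweight loss = $405.6.
Market B: pre-tax p* = $40, q* = 49; post-tax q = 29.5; deadweight loss = $253.5.
Difference: $405.6 vs $253.5 → market A is larger by $152.1.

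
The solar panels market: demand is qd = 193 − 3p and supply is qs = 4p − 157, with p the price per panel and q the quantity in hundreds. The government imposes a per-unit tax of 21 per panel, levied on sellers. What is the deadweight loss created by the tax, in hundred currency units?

Without the tax, 193 − 3p = 4p − 157 gives 7p = 350, so p* = 50 and q* = 43.
With the tax collected from sellers, supply shifts: qs = 4(p − 21) − 157.
Solving gives q = 7 with consumers paying 62 and sellers receiving 41 (the 21 wedge).
Quantity falls by |ΔQ| = |43 − 7| = 36.
DWL = ½ · t · |ΔQ| = ½ · 21 · 36 = 378.

Deadweight loss = 378 hundred.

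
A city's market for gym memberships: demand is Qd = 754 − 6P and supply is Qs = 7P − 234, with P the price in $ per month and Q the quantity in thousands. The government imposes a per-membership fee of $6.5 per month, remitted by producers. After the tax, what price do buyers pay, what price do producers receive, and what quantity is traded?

Without the tax, 754 − 6P = 7P − 234 gives 13P = 988, so P* = $76 and Q* = 298.
With the tax collected from producers, supply shifts: Qs = 7(P − 6.5) − 234.
New equilibrium: buyers pay $79.5, producers receive $73, Q = 277. (Wedge: Pb − Ps = 6.5.)

Buyers pay $79.5; producers receive $73; quantity = 277.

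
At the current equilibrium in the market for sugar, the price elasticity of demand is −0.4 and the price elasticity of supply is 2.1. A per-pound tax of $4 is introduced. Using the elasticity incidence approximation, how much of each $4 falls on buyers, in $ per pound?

Incidence ratio: buyers' share ≈ εs / (εs + |εd|) = 2.1 / (2.1 + 0.4) = 0.84.
So buyers bear ≈ 0.84 × $4 = $3.36; sellers bear $0.64.

Buyers bear ≈ $3.36 per pound.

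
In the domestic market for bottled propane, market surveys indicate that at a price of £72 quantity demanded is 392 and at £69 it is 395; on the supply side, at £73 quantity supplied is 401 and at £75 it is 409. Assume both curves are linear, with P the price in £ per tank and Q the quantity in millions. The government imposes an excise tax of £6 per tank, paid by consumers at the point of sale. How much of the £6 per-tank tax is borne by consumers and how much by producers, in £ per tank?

Consumers bear £4.8 per tank; producers bear £1.2 per tank.

Demand slope: (395 − 392)/(69 − 72) = -1, so Qd = 464 − P.
Supply slope: (409 − 401)/(75 − 73) = 4, so Qs = 4P + 109.
Without the tax, 464 − P = 4P + 109 gives 5P = 355, so P* = £71 and Q* = 393.
With the tax collected from consumers, demand (in seller-price terms) shifts: Qd = 464 − (P + 6).
Solving gives Q = 388.2 with consumers paying £75.8 and producers receiving £69.8 (the £6 wedge).
Burden on consumers: £4.8; on producers: £1.2. (They sum to £6.)
The less price-elastic side of the market bears the larger share of a per-unit tax.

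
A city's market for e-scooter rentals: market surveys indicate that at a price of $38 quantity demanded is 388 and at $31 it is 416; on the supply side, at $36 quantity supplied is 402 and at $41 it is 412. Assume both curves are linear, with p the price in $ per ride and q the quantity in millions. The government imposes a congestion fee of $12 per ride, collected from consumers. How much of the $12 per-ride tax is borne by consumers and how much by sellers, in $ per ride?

Consumers bear $4 per ride; sellers bear $8 per ride.

Demand slope: (416 − 388)/(31 − 38) = -4, so qd = 540 − 4p.
Supply slope: (412 − 402)/(41 − 36) = 2, so qs = 2p + 330.
Before the tax: set 540 − 4p = 2p + 330 → p* = $35, q* = 400.
With the tax collected from consumers, demand (in seller-price terms) shifts: qd = 540 − 4(p + 12).
New equilibrium: consumers pay $39, sellers receive $27, q = 384. (Wedge: pb − ps = 12.)
Burden on consumers: $4; on sellers: $8. (They sum to $12.)
The less price-elastic side of the market bears the larger share of a per-unit tax.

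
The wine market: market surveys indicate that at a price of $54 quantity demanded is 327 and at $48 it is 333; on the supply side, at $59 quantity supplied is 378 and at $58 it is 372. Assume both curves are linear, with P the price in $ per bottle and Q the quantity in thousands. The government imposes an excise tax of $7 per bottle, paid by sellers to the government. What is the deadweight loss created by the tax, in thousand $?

Demand slope: (333 − 327)/(48 − 54) = -1, so Qd = 381 − P.
Supply slope: (372 − 378)/(58 − 59) = 6, so Qs = 6P + 24.
Before the tax: set 381 − P = 6P + 24 → P* = $51, Q* = 330.
With the tax collected from sellers, supply shifts: Qs = 6(P − 7) + 24.
Solving gives Q = 324 with consumers paying $57 and sellers receiving $50 (the $7 wedge).
Quantity falls by |ΔQ| = |330 − 324| = 6.
DWL = ½ · t · |ΔQ| = ½ · 7 · 6 = $21.

Deadweight loss = $21 thousand.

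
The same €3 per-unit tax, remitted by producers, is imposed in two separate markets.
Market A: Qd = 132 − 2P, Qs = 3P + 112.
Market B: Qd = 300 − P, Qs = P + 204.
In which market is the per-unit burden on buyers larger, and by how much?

Market A: pre-tax P* = €4, Q* = 124; post-tax Q = 120.4; per-unit burden on buyers = €1.8.
Market B: pre-tax P* = €48, Q* = 252; post-tax Q = 250.5; per-unit burden on buyers = €1.5.
Difference: €1.8 vs €1.5 → market A is larger by €0.3.

Market A, by €0.3.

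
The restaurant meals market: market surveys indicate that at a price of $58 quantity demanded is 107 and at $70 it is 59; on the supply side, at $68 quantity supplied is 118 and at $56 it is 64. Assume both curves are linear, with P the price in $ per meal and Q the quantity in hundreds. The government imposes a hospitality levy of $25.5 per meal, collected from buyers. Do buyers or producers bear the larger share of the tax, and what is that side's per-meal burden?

Buyers bear the larger share: $13.5 per meal.

Demand slope: (59 − 107)/(70 − 58) = -4, so Qd = 339 − 4P.
Supply slope: (64 − 118)/(56 − 68) = 4.5, so Qs = 4.5P − 188.
Before the tax: set 339 − 4P = 4.5P − 188 → P* = $62, Q* = 91.
With the tax collected from buyers, demand (in seller-price terms) shifts: Qd = 339 − 4(P + 25.5).
Solving gives Q = 37 with buyers paying $75.5 and producers receiving $50 (the $25.5 wedge).
Per-meal burden: buyers $13.5, producers $12.
Buyers take the larger share because demand is less price-elastic here (demand slope 4 vs supply slope 4.5).
The less price-elastic side of the market bears the larger share of a per-unit tax.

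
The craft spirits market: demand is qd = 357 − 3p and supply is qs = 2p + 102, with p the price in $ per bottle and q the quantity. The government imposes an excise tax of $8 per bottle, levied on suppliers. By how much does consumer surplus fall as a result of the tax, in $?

Consumer surplus falls by $637.44.

Without the tax, 357 − 3p = 2p + 102 gives 5p = 255, so p* = $51 and q* = 204.
With the tax collected from suppliers, supply shifts: qs = 2(p − 8) + 102.
Solving gives q = 194.4 with consumers paying $54.2 and suppliers receiving $46.2 (the $8 wedge).
ΔCS is the trapezoid between Q = 194.4 and Q = 204 of height $3.2: ½ · (204 + 194.4) · 3.2 = $637.44.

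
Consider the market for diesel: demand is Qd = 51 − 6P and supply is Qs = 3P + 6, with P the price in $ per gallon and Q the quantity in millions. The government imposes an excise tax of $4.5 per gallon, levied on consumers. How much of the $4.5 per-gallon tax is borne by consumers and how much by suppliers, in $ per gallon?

Before the tax: set 51 − 6P = 3P + 6 → P* = $5, Q* = 21.
With the tax collected from consumers, demand (in seller-price terms) shifts: Qd = 51 − 6(P + 4.5).
New equilibrium: consumers pay $6.5, suppliers receive $2, Q = 12. (Wedge: Pb − Ps = 4.5.)
Burden on consumers: $1.5; on suppliers: $3. (They sum to $4.5.)
The less price-elastic side of the market bears the larger share of a per-unit tax.

Consumers bear $1.5 per gallon; suppliers bear $3 per gallon.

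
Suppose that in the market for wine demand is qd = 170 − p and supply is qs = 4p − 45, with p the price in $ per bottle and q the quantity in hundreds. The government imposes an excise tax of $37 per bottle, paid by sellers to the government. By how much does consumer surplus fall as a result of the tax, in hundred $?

Without the tax, 170 − p = 4p − 45 gives 5p = 215, so p* = $43 and q* = 127.
With the tax collected from sellers, supply shifts: qs = 4(p − 37) − 45.
New equilibrium: buyers pay $72.6, sellers receive $35.6, q = 97.4. (Wedge: pb − ps = 37.)
ΔCS is the trapezoid between Q = 97.4 and Q = 127 of height $29.6: ½ · (127 + 97.4) · 29.6 = $3321.12.

Consumer surplus falls by $3321.12 hundred.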